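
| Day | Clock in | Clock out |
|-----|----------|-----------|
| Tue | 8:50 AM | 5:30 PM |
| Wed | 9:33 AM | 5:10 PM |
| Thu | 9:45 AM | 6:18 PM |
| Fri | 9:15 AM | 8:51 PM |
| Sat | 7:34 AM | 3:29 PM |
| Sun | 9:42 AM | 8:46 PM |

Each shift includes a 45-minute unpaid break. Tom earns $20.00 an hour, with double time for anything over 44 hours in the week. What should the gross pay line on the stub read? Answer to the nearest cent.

$1156.67

Tue: 8:50 AM–5:30 PM = 8 h 40 min; less 45 min break → 7 h 55 min
Wed: 9:33 AM–5:10 PM = 7 h 37 min; less 45 min break → 6 h 52 min
Thu: 9:45 AM–6:18 PM = 8 h 33 min; less 45 min break → 7 h 48 min
Fri: 9:15 AM–8:51 PM = 11 h 36 min; less 45 min break → 10 h 51 min
Sat: 7:34 AM–3:29 PM = 7 h 55 min; less 45 min break → 7 h 10 min
Sun: 9:42 AM–8:46 PM = 11 h 4 min; less 45 min break → 10 h 19 min
Total worked: 50 h 55 min = 3055 min.
Regular 44 h 0 min = 2640 min at $20.00/h; overtime 6 h 55 min = 415 min at $40.00/h.
Pay = (2640 × $20.00 + 415 × $40.00) ÷ 60 = $1156.67.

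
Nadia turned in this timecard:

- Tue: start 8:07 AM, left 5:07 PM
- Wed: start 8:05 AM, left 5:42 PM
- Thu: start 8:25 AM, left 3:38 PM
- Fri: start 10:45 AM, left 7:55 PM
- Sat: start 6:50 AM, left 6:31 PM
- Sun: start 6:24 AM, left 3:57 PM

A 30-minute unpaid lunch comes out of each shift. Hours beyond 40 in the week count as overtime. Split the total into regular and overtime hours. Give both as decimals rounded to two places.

Tue: 8:07 AM–5:07 PM = 9 h 0 min; less 30 min break → 8 h 30 min
Wed: 8:05 AM–5:42 PM = 9 h 37 min; less 30 min break → 9 h 7 min
Thu: 8:25 AM–3:38 PM = 7 h 13 min; less 30 min break → 6 h 43 min
Fri: 10:45 AM–7:55 PM = 9 h 10 min; less 30 min break → 8 h 40 min
Sat: 6:50 AM–6:31 PM = 11 h 41 min; less 30 min break → 11 h 11 min
Sun: 6:24 AM–3:57 PM = 9 h 33 min; less 30 min break → 9 h 3 min
Total worked: 53 h 14 min = 53.23 h.
Threshold 40 h → overtime 13 h 14 min, regular 40 h 0 min.

Regular 40.00 hours, overtime 13.23 hours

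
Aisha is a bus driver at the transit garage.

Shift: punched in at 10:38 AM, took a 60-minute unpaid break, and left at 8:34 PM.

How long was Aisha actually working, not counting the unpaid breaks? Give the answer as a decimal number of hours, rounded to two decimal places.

Shift: 10:38 AM–8:34 PM = 9 h 56 min; less 60 min break → 8 h 56 min

8.93 hours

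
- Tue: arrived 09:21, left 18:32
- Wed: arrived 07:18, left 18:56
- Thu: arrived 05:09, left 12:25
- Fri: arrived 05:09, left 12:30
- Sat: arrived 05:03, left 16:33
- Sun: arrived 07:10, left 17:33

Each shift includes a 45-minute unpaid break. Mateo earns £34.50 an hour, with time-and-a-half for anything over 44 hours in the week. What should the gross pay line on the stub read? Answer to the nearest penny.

Tue: 09:21–18:32 = 9 h 11 min; less 45 min break → 8 h 26 min
Wed: 07:18–18:56 = 11 h 38 min; less 45 min break → 10 h 53 min
Thu: 05:09–12:25 = 7 h 16 min; less 45 min break → 6 h 31 min
Fri: 05:09–12:30 = 7 h 21 min; less 45 min break → 6 h 36 min
Sat: 05:03–16:33 = 11 h 30 min; less 45 min break → 10 h 45 min
Sun: 07:10–17:33 = 10 h 23 min; less 45 min break → 9 h 38 min
Total worked: 52 h 49 min = 3169 min.
Regular 44 h 0 min = 2640 min at £34.50/h; overtime 8 h 49 min = 529 min at £51.75/h.
Pay = (2640 × £34.50 + 529 × £51.75) ÷ 60 = £1974.26.

£1974.26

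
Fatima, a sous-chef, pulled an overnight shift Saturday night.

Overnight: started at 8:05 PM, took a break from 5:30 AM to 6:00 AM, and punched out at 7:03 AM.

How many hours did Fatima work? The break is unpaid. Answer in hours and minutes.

10 h 28 min

Overnight: 8:05 PM → midnight = 3 h 55 min; midnight → 7:03 AM = 7 h 3 min; span 10 h 58 min; less 30 min break → 10 h 28 min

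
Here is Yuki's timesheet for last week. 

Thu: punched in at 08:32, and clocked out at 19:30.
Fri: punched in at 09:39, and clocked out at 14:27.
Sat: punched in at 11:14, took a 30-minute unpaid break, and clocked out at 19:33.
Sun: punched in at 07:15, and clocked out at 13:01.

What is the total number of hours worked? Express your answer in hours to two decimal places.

29.35 hours

Thu: 08:32–19:30 = 10 h 58 min
Fri: 09:39–14:27 = 4 h 48 min
Sat: 11:14–19:33 = 8 h 19 min; less 30 min break → 7 h 49 min
Sun: 07:15–13:01 = 5 h 46 min
Total: 10 h 58 min + 4 h 48 min + 7 h 49 min + 5 h 46 min = 29 h 21 min.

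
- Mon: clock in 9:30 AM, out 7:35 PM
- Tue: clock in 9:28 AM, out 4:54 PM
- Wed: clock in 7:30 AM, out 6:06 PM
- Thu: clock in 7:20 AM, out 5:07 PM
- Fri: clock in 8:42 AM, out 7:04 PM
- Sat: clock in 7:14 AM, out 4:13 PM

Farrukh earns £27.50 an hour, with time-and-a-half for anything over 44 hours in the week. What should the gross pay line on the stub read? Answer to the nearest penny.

Mon: 9:30 AM–7:35 PM = 10 h 5 min
Tue: 9:28 AM–4:54 PM = 7 h 26 min
Wed: 7:30 AM–6:06 PM = 10 h 36 min
Thu: 7:20 AM–5:07 PM = 9 h 47 min
Fri: 8:42 AM–7:04 PM = 10 h 22 min
Sat: 7:14 AM–4:13 PM = 8 h 59 min
Total worked: 57 h 15 min = 3435 min.
Regular 44 h 0 min = 2640 min at £27.50/h; overtime 13 h 15 min = 795 min at £41.25/h.
Pay = (2640 × £27.50 + 795 × £41.25) ÷ 60 = £1756.56.

£1756.56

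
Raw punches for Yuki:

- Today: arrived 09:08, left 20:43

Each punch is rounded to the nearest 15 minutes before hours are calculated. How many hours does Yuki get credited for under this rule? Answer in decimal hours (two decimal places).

11.50 hours

Today: in 09:08→09:15, out 20:43→20:45; 11 h 30 min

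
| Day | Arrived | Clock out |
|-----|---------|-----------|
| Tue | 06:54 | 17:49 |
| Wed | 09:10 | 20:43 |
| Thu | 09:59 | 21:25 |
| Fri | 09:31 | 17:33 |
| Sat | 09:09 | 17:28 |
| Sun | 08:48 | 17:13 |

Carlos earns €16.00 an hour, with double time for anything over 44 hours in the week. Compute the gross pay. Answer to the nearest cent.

€1173.33

Tue: 06:54–17:49 = 10 h 55 min
Wed: 09:10–20:43 = 11 h 33 min
Thu: 09:59–21:25 = 11 h 26 min
Fri: 09:31–17:33 = 8 h 2 min
Sat: 09:09–17:28 = 8 h 19 min
Sun: 08:48–17:13 = 8 h 25 min
Total worked: 58 h 40 min = 3520 min.
Regular 44 h 0 min = 2640 min at €16.00/h; overtime 14 h 40 min = 880 min at €32.00/h.
Pay = (2640 × €16.00 + 880 × €32.00) ÷ 60 = €1173.33.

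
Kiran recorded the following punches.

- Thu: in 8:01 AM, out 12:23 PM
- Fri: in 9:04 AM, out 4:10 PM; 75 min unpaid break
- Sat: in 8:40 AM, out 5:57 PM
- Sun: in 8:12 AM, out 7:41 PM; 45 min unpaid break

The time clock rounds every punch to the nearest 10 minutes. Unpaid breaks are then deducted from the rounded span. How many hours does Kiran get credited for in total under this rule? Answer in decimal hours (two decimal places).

Thu: in 8:01 AM→8:00 AM, out 12:23 PM→12:20 PM; 4 h 20 min
Fri: in 9:04 AM→9:00 AM, out 4:10 PM→4:10 PM; 7 h 10 min − 75 min = 5 h 55 min
Sat: in 8:40 AM→8:40 AM, out 5:57 PM→6:00 PM; 9 h 20 min
Sun: in 8:12 AM→8:10 AM, out 7:41 PM→7:40 PM; 11 h 30 min − 45 min = 10 h 45 min
Total credited: 30 h 20 min.

30.33 hours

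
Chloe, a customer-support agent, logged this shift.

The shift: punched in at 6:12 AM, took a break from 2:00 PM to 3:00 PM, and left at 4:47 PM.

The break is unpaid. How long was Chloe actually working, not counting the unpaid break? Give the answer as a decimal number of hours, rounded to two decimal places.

9.58 hours

The shift: 6:12 AM–4:47 PM = 10 h 35 min; less 60 min break → 9 h 35 min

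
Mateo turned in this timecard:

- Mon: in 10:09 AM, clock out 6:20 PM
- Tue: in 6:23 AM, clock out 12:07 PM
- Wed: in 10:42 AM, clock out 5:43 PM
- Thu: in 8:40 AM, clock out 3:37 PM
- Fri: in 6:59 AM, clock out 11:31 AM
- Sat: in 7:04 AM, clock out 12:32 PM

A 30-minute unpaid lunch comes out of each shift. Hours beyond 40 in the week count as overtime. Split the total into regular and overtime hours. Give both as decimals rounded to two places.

Regular 34.88 hours, overtime 0.00 hours

Mon: 10:09 AM–6:20 PM = 8 h 11 min; less 30 min break → 7 h 41 min
Tue: 6:23 AM–12:07 PM = 5 h 44 min; less 30 min break → 5 h 14 min
Wed: 10:42 AM–5:43 PM = 7 h 1 min; less 30 min break → 6 h 31 min
Thu: 8:40 AM–3:37 PM = 6 h 57 min; less 30 min break → 6 h 27 min
Fri: 6:59 AM–11:31 AM = 4 h 32 min; less 30 min break → 4 h 2 min
Sat: 7:04 AM–12:32 PM = 5 h 28 min; less 30 min break → 4 h 58 min
Total worked: 34 h 53 min = 34.88 h.
Threshold 40 h → overtime 0 h 0 min, regular 34 h 53 min.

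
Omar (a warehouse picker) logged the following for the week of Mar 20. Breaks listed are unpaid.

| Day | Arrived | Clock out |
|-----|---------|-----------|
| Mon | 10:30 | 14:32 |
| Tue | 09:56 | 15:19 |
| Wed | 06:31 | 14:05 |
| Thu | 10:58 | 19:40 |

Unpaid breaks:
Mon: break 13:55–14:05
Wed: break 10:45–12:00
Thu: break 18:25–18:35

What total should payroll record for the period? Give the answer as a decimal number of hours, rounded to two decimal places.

Mon: 10:30–14:32 = 4 h 2 min; less 10 min break → 3 h 52 min
Tue: 09:56–15:19 = 5 h 23 min
Wed: 06:31–14:05 = 7 h 34 min; less 75 min break → 6 h 19 min
Thu: 10:58–19:40 = 8 h 42 min; less 10 min break → 8 h 32 min
Total: 3 h 52 min + 5 h 23 min + 6 h 19 min + 8 h 32 min = 24 h 6 min.

24.10 hours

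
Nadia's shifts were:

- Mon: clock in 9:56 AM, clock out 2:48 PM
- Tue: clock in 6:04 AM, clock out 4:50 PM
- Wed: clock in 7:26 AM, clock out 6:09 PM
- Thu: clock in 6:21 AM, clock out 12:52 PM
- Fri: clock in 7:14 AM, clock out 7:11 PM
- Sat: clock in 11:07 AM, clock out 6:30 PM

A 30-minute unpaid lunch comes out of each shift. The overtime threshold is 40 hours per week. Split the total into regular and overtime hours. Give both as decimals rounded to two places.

Regular 40.00 hours, overtime 9.20 hours

Mon: 9:56 AM–2:48 PM = 4 h 52 min; less 30 min break → 4 h 22 min
Tue: 6:04 AM–4:50 PM = 10 h 46 min; less 30 min break → 10 h 16 min
Wed: 7:26 AM–6:09 PM = 10 h 43 min; less 30 min break → 10 h 13 min
Thu: 6:21 AM–12:52 PM = 6 h 31 min; less 30 min break → 6 h 1 min
Fri: 7:14 AM–7:11 PM = 11 h 57 min; less 30 min break → 11 h 27 min
Sat: 11:07 AM–6:30 PM = 7 h 23 min; less 30 min break → 6 h 53 min
Total worked: 49 h 12 min = 49.20 h.
Threshold 40 h → overtime 9 h 12 min, regular 40 h 0 min.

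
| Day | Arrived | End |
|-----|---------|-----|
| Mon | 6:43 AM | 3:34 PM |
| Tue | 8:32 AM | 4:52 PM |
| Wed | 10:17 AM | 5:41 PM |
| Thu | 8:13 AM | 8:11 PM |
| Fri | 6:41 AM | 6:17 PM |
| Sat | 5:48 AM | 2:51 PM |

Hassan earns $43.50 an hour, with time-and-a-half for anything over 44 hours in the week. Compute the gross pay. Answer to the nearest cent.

$2775.30

Mon: 6:43 AM–3:34 PM = 8 h 51 min
Tue: 8:32 AM–4:52 PM = 8 h 20 min
Wed: 10:17 AM–5:41 PM = 7 h 24 min
Thu: 8:13 AM–8:11 PM = 11 h 58 min
Fri: 6:41 AM–6:17 PM = 11 h 36 min
Sat: 5:48 AM–2:51 PM = 9 h 3 min
Total worked: 57 h 12 min = 3432 min.
Regular 44 h 0 min = 2640 min at $43.50/h; overtime 13 h 12 min = 792 min at $65.25/h.
Pay = (2640 × $43.50 + 792 × $65.25) ÷ 60 = $2775.30.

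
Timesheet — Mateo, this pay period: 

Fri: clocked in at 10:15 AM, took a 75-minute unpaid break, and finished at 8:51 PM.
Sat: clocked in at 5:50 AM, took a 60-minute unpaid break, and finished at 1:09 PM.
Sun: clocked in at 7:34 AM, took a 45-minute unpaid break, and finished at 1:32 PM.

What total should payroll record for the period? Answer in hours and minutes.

Fri: 10:15 AM–8:51 PM = 10 h 36 min; less 75 min break → 9 h 21 min
Sat: 5:50 AM–1:09 PM = 7 h 19 min; less 60 min break → 6 h 19 min
Sun: 7:34 AM–1:32 PM = 5 h 58 min; less 45 min break → 5 h 13 min
Total: 9 h 21 min + 6 h 19 min + 5 h 13 min = 20 h 53 min.

20 h 53 min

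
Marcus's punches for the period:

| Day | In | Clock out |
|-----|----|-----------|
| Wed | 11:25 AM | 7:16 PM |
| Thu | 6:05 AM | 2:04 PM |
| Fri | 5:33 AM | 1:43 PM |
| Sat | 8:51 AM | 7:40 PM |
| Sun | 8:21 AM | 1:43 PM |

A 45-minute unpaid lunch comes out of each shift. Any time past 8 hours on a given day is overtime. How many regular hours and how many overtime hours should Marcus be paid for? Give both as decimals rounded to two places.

Wed: 11:25 AM–7:16 PM = 7 h 51 min; less 45 min break → 7 h 6 min
Thu: 6:05 AM–2:04 PM = 7 h 59 min; less 45 min break → 7 h 14 min
Fri: 5:33 AM–1:43 PM = 8 h 10 min; less 45 min break → 7 h 25 min
Sat: 8:51 AM–7:40 PM = 10 h 49 min; less 45 min break → 10 h 4 min
Sun: 8:21 AM–1:43 PM = 5 h 22 min; less 45 min break → 4 h 37 min
Wed reg 7 h 6 min / OT 0 h 0 min; Thu reg 7 h 14 min / OT 0 h 0 min; Fri reg 7 h 25 min / OT 0 h 0 min; Sat reg 8 h 0 min / OT 2 h 4 min; Sun reg 4 h 37 min / OT 0 h 0 min.
Totals: regular 34 h 22 min, overtime 2 h 4 min.

Regular 34.37 hours, overtime 2.07 hours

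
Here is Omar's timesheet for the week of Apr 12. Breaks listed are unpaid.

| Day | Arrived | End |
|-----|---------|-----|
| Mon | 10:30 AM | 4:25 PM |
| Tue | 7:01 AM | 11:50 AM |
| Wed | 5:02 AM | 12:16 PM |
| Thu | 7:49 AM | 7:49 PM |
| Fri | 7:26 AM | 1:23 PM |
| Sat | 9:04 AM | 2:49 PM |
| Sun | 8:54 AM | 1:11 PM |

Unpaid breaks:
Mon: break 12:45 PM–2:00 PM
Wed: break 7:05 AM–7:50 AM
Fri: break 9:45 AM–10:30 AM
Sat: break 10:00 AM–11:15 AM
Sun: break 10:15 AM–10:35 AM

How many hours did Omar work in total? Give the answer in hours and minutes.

Mon: 10:30 AM–4:25 PM = 5 h 55 min; less 75 min break → 4 h 40 min
Tue: 7:01 AM–11:50 AM = 4 h 49 min
Wed: 5:02 AM–12:16 PM = 7 h 14 min; less 45 min break → 6 h 29 min
Thu: 7:49 AM–7:49 PM = 12 h 0 min
Fri: 7:26 AM–1:23 PM = 5 h 57 min; less 45 min break → 5 h 12 min
Sat: 9:04 AM–2:49 PM = 5 h 45 min; less 75 min break → 4 h 30 min
Sun: 8:54 AM–1:11 PM = 4 h 17 min; less 20 min break → 3 h 57 min
Total: 4 h 40 min + 4 h 49 min + 6 h 29 min + 12 h 0 min + 5 h 12 min + 4 h 30 min + 3 h 57 min = 41 h 37 min.

41 h 37 min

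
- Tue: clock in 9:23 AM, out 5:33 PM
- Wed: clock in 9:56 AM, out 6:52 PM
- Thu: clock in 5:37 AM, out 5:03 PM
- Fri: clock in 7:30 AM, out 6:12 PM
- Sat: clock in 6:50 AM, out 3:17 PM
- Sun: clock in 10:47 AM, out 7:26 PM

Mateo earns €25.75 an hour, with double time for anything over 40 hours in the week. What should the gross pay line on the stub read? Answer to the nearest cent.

€1871.17

Tue: 9:23 AM–5:33 PM = 8 h 10 min
Wed: 9:56 AM–6:52 PM = 8 h 56 min
Thu: 5:37 AM–5:03 PM = 11 h 26 min
Fri: 7:30 AM–6:12 PM = 10 h 42 min
Sat: 6:50 AM–3:17 PM = 8 h 27 min
Sun: 10:47 AM–7:26 PM = 8 h 39 min
Total worked: 56 h 20 min = 3380 min.
Regular 40 h 0 min = 2400 min at €25.75/h; overtime 16 h 20 min = 980 min at €51.50/h.
Pay = (2400 × €25.75 + 980 × €51.50) ÷ 60 = €1871.17.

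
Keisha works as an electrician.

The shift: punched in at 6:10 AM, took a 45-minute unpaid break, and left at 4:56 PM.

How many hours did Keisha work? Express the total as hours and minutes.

10 h 1 min

The shift: 6:10 AM–4:56 PM = 10 h 46 min; less 45 min break → 10 h 1 min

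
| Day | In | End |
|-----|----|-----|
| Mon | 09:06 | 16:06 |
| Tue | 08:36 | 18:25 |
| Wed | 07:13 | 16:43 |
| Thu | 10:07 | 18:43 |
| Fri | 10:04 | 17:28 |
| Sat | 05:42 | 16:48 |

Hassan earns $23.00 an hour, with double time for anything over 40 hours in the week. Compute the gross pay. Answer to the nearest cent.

$1537.17

Mon: 09:06–16:06 = 7 h 0 min
Tue: 08:36–18:25 = 9 h 49 min
Wed: 07:13–16:43 = 9 h 30 min
Thu: 10:07–18:43 = 8 h 36 min
Fri: 10:04–17:28 = 7 h 24 min
Sat: 05:42–16:48 = 11 h 6 min
Total worked: 53 h 25 min = 3205 min.
Regular 40 h 0 min = 2400 min at $23.00/h; overtime 13 h 25 min = 805 min at $46.00/h.
Pay = (2400 × $23.00 + 805 × $46.00) ÷ 60 = $1537.17.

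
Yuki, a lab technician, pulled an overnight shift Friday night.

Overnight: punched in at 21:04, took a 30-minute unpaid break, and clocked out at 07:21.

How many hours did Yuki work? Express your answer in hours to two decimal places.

Overnight: 21:04 → midnight = 2 h 56 min; midnight → 07:21 = 7 h 21 min; span 10 h 17 min; less 30 min break → 9 h 47 min

9.78 hours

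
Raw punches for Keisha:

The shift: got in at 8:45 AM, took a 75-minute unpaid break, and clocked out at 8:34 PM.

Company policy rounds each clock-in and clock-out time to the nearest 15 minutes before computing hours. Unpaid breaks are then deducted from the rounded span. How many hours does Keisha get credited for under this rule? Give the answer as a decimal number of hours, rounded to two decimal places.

The shift: in 8:45 AM→8:45 AM, out 8:34 PM→8:30 PM; 11 h 45 min − 75 min = 10 h 30 min

10.50 hours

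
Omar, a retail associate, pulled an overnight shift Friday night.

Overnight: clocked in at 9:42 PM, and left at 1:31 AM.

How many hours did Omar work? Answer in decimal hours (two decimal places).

3.82 hours

Overnight: 9:42 PM → midnight = 2 h 18 min; midnight → 1:31 AM = 1 h 31 min; span 3 h 49 min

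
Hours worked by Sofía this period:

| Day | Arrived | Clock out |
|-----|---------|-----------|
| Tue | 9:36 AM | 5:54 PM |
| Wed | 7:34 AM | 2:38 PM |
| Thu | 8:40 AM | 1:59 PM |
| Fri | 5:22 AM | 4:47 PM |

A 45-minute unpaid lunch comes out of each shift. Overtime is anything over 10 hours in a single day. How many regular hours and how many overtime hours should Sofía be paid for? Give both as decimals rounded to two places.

Tue: 9:36 AM–5:54 PM = 8 h 18 min; less 45 min break → 7 h 33 min
Wed: 7:34 AM–2:38 PM = 7 h 4 min; less 45 min break → 6 h 19 min
Thu: 8:40 AM–1:59 PM = 5 h 19 min; less 45 min break → 4 h 34 min
Fri: 5:22 AM–4:47 PM = 11 h 25 min; less 45 min break → 10 h 40 min
Tue reg 7 h 33 min / OT 0 h 0 min; Wed reg 6 h 19 min / OT 0 h 0 min; Thu reg 4 h 34 min / OT 0 h 0 min; Fri reg 10 h 0 min / OT 0 h 40 min.
Totals: regular 28 h 26 min, overtime 0 h 40 min.

Regular 28.43 hours, overtime 0.67 hours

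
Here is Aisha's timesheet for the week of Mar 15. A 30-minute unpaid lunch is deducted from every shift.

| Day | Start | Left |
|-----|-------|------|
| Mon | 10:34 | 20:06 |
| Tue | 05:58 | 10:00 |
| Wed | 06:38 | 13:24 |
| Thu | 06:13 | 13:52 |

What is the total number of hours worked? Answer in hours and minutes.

25 h 59 min

Mon: 10:34–20:06 = 9 h 32 min; less 30 min break → 9 h 2 min
Tue: 05:58–10:00 = 4 h 2 min; less 30 min break → 3 h 32 min
Wed: 06:38–13:24 = 6 h 46 min; less 30 min break → 6 h 16 min
Thu: 06:13–13:52 = 7 h 39 min; less 30 min break → 7 h 9 min
Total: 9 h 2 min + 3 h 32 min + 6 h 16 min + 7 h 9 min = 25 h 59 min.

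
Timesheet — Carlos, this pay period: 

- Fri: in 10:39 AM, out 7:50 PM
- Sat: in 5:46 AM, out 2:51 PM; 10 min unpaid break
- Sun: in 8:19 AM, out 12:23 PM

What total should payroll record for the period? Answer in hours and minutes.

Fri: 10:39 AM–7:50 PM = 9 h 11 min
Sat: 5:46 AM–2:51 PM = 9 h 5 min; less 10 min break → 8 h 55 min
Sun: 8:19 AM–12:23 PM = 4 h 4 min
Total: 9 h 11 min + 8 h 55 min + 4 h 4 min = 22 h 10 min.

22 h 10 min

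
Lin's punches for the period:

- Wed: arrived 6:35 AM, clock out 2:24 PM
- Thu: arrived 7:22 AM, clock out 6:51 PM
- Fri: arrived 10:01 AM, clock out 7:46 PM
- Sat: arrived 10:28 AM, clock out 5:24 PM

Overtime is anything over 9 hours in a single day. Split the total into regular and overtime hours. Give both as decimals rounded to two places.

Regular 32.75 hours, overtime 3.23 hours

Wed: 6:35 AM–2:24 PM = 7 h 49 min
Thu: 7:22 AM–6:51 PM = 11 h 29 min
Fri: 10:01 AM–7:46 PM = 9 h 45 min
Sat: 10:28 AM–5:24 PM = 6 h 56 min
Wed reg 7 h 49 min / OT 0 h 0 min; Thu reg 9 h 0 min / OT 2 h 29 min; Fri reg 9 h 0 min / OT 0 h 45 min; Sat reg 6 h 56 min / OT 0 h 0 min.
Totals: regular 32 h 45 min, overtime 3 h 14 min.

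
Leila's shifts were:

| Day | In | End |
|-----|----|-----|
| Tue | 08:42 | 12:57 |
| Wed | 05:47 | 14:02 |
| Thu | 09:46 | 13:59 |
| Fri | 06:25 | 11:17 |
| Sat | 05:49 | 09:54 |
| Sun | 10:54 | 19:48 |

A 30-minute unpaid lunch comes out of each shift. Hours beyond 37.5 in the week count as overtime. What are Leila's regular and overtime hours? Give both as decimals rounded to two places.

Tue: 08:42–12:57 = 4 h 15 min; less 30 min break → 3 h 45 min
Wed: 05:47–14:02 = 8 h 15 min; less 30 min break → 7 h 45 min
Thu: 09:46–13:59 = 4 h 13 min; less 30 min break → 3 h 43 min
Fri: 06:25–11:17 = 4 h 52 min; less 30 min break → 4 h 22 min
Sat: 05:49–09:54 = 4 h 5 min; less 30 min break → 3 h 35 min
Sun: 10:54–19:48 = 8 h 54 min; less 30 min break → 8 h 24 min
Total worked: 31 h 34 min = 31.57 h.
Threshold 37.5 h → overtime 0 h 0 min, regular 31 h 34 min.

Regular 31.57 hours, overtime 0.00 hours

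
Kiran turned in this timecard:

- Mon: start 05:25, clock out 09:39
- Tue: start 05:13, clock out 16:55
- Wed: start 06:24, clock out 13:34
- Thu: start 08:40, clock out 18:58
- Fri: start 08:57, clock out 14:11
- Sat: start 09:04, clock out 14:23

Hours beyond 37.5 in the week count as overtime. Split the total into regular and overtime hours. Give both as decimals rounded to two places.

Mon: 05:25–09:39 = 4 h 14 min
Tue: 05:13–16:55 = 11 h 42 min
Wed: 06:24–13:34 = 7 h 10 min
Thu: 08:40–18:58 = 10 h 18 min
Fri: 08:57–14:11 = 5 h 14 min
Sat: 09:04–14:23 = 5 h 19 min
Total worked: 43 h 57 min = 43.95 h.
Threshold 37.5 h → overtime 6 h 27 min, regular 37 h 30 min.

Regular 37.50 hours, overtime 6.45 hours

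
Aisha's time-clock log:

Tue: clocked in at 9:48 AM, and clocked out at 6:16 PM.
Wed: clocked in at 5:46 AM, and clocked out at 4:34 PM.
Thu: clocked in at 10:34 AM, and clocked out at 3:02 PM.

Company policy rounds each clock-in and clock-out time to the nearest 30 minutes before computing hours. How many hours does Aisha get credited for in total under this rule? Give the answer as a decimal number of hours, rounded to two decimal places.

Tue: in 9:48 AM→10:00 AM, out 6:16 PM→6:30 PM; 8 h 30 min
Wed: in 5:46 AM→6:00 AM, out 4:34 PM→4:30 PM; 10 h 30 min
Thu: in 10:34 AM→10:30 AM, out 3:02 PM→3:00 PM; 4 h 30 min
Total credited: 23 h 30 min.

23.50 hours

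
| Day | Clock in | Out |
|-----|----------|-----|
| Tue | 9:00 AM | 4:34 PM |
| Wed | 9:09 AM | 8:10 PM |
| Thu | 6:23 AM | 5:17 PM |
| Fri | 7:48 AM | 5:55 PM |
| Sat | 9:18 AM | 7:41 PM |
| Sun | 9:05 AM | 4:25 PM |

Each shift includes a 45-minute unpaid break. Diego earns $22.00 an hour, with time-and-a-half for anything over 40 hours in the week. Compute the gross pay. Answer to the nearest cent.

$1302.95

Tue: 9:00 AM–4:34 PM = 7 h 34 min; less 45 min break → 6 h 49 min
Wed: 9:09 AM–8:10 PM = 11 h 1 min; less 45 min break → 10 h 16 min
Thu: 6:23 AM–5:17 PM = 10 h 54 min; less 45 min break → 10 h 9 min
Fri: 7:48 AM–5:55 PM = 10 h 7 min; less 45 min break → 9 h 22 min
Sat: 9:18 AM–7:41 PM = 10 h 23 min; less 45 min break → 9 h 38 min
Sun: 9:05 AM–4:25 PM = 7 h 20 min; less 45 min break → 6 h 35 min
Total worked: 52 h 49 min = 3169 min.
Regular 40 h 0 min = 2400 min at $22.00/h; overtime 12 h 49 min = 769 min at $33.00/h.
Pay = (2400 × $22.00 + 769 × $33.00) ÷ 60 = $1302.95.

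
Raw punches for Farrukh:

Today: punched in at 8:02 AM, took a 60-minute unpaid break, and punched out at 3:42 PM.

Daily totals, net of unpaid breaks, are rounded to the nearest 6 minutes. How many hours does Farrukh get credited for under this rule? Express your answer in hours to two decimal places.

Today: 8:02 AM–3:42 PM = 7 h 40 min − 60 min = 6 h 40 min → rounds to 6 h 42 min

6.70 hours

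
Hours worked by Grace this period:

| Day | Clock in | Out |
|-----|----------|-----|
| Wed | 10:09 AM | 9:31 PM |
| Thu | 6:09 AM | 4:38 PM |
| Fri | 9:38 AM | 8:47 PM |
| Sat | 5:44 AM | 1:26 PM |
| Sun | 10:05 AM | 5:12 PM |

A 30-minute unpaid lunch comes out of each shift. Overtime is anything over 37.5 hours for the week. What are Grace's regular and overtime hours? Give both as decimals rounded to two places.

Regular 37.50 hours, overtime 7.82 hours

Wed: 10:09 AM–9:31 PM = 11 h 22 min; less 30 min break → 10 h 52 min
Thu: 6:09 AM–4:38 PM = 10 h 29 min; less 30 min break → 9 h 59 min
Fri: 9:38 AM–8:47 PM = 11 h 9 min; less 30 min break → 10 h 39 min
Sat: 5:44 AM–1:26 PM = 7 h 42 min; less 30 min break → 7 h 12 min
Sun: 10:05 AM–5:12 PM = 7 h 7 min; less 30 min break → 6 h 37 min
Total worked: 45 h 19 min = 45.32 h.
Threshold 37.5 h → overtime 7 h 49 min, regular 37 h 30 min.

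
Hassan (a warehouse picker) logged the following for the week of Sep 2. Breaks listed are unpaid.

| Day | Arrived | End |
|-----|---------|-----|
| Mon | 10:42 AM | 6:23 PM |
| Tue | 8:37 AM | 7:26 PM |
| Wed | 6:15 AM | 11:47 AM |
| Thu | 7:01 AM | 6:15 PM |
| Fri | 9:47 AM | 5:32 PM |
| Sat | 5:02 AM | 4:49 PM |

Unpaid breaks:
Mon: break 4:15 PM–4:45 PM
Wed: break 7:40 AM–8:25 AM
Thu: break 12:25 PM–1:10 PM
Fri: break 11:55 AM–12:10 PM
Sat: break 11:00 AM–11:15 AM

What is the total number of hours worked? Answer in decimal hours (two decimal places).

52.30 hours

Mon: 10:42 AM–6:23 PM = 7 h 41 min; less 30 min break → 7 h 11 min
Tue: 8:37 AM–7:26 PM = 10 h 49 min
Wed: 6:15 AM–11:47 AM = 5 h 32 min; less 45 min break → 4 h 47 min
Thu: 7:01 AM–6:15 PM = 11 h 14 min; less 45 min break → 10 h 29 min
Fri: 9:47 AM–5:32 PM = 7 h 45 min; less 15 min break → 7 h 30 min
Sat: 5:02 AM–4:49 PM = 11 h 47 min; less 15 min break → 11 h 32 min
Total: 7 h 11 min + 10 h 49 min + 4 h 47 min + 10 h 29 min + 7 h 30 min + 11 h 32 min = 52 h 18 min.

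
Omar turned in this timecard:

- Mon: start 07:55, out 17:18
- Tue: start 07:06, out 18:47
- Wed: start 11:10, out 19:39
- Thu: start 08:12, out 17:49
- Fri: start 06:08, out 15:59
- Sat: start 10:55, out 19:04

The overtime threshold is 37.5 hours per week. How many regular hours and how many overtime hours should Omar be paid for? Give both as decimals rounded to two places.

Regular 37.50 hours, overtime 19.67 hours

Mon: 07:55–17:18 = 9 h 23 min
Tue: 07:06–18:47 = 11 h 41 min
Wed: 11:10–19:39 = 8 h 29 min
Thu: 08:12–17:49 = 9 h 37 min
Fri: 06:08–15:59 = 9 h 51 min
Sat: 10:55–19:04 = 8 h 9 min
Total worked: 57 h 10 min = 57.17 h.
Threshold 37.5 h → overtime 19 h 40 min, regular 37 h 30 min.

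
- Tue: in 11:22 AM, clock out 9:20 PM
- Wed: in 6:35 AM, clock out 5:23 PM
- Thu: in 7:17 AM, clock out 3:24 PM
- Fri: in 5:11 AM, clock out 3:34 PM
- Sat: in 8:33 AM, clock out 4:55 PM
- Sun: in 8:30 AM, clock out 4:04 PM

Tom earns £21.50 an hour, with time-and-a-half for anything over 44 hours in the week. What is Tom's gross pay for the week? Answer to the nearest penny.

Tue: 11:22 AM–9:20 PM = 9 h 58 min
Wed: 6:35 AM–5:23 PM = 10 h 48 min
Thu: 7:17 AM–3:24 PM = 8 h 7 min
Fri: 5:11 AM–3:34 PM = 10 h 23 min
Sat: 8:33 AM–4:55 PM = 8 h 22 min
Sun: 8:30 AM–4:04 PM = 7 h 34 min
Total worked: 55 h 12 min = 3312 min.
Regular 44 h 0 min = 2640 min at £21.50/h; overtime 11 h 12 min = 672 min at £32.25/h.
Pay = (2640 × £21.50 + 672 × £32.25) ÷ 60 = £1307.20.

£1307.20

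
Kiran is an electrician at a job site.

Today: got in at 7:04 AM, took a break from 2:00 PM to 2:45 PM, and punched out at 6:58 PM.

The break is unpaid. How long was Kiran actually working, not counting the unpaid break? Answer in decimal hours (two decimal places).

11.15 hours

Today: 7:04 AM–6:58 PM = 11 h 54 min; less 45 min break → 11 h 9 min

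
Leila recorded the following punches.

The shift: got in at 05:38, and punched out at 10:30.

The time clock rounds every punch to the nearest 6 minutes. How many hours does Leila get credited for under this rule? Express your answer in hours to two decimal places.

4.90 hours

The shift: in 05:38→05:36, out 10:30→10:30; 4 h 54 min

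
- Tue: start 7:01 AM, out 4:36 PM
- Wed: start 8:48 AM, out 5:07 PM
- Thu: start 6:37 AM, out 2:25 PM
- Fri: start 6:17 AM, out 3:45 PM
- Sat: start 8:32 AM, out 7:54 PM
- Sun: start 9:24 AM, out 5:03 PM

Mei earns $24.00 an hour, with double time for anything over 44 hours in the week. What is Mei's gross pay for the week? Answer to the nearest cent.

Tue: 7:01 AM–4:36 PM = 9 h 35 min
Wed: 8:48 AM–5:07 PM = 8 h 19 min
Thu: 6:37 AM–2:25 PM = 7 h 48 min
Fri: 6:17 AM–3:45 PM = 9 h 28 min
Sat: 8:32 AM–7:54 PM = 11 h 22 min
Sun: 9:24 AM–5:03 PM = 7 h 39 min
Total worked: 54 h 11 min = 3251 min.
Regular 44 h 0 min = 2640 min at $24.00/h; overtime 10 h 11 min = 611 min at $48.00/h.
Pay = (2640 × $24.00 + 611 × $48.00) ÷ 60 = $1544.80.

$1544.80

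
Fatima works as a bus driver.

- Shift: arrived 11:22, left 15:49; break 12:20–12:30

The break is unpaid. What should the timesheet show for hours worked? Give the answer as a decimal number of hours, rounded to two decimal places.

Shift: 11:22–15:49 = 4 h 27 min; less 10 min break → 4 h 17 min

4.28 hours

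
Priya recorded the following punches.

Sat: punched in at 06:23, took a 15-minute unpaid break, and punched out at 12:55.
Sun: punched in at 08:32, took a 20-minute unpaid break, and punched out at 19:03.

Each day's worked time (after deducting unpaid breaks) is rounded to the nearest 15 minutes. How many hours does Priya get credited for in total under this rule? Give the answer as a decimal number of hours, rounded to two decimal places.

Sat: 06:23–12:55 = 6 h 32 min − 15 min = 6 h 17 min → rounds to 6 h 15 min
Sun: 08:32–19:03 = 10 h 31 min − 20 min = 10 h 11 min → rounds to 10 h 15 min
Total credited: 16 h 30 min.

16.50 hours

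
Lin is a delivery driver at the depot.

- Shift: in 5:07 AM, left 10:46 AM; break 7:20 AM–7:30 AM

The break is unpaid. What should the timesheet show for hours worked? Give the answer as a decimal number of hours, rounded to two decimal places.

5.48 hours

Shift: 5:07 AM–10:46 AM = 5 h 39 min; less 10 min break → 5 h 29 min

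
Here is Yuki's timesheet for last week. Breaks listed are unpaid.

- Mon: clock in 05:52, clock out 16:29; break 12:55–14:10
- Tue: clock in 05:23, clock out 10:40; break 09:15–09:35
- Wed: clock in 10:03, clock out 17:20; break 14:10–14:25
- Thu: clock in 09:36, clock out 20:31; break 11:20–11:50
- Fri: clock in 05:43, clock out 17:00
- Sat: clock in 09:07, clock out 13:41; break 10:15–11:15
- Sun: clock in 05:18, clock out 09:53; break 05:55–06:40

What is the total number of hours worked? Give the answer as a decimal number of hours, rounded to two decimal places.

50.45 hours

Mon: 05:52–16:29 = 10 h 37 min; less 75 min break → 9 h 22 min
Tue: 05:23–10:40 = 5 h 17 min; less 20 min break → 4 h 57 min
Wed: 10:03–17:20 = 7 h 17 min; less 15 min break → 7 h 2 min
Thu: 09:36–20:31 = 10 h 55 min; less 30 min break → 10 h 25 min
Fri: 05:43–17:00 = 11 h 17 min
Sat: 09:07–13:41 = 4 h 34 min; less 60 min break → 3 h 34 min
Sun: 05:18–09:53 = 4 h 35 min; less 45 min break → 3 h 50 min
Total: 9 h 22 min + 4 h 57 min + 7 h 2 min + 10 h 25 min + 11 h 17 min + 3 h 34 min + 3 h 50 min = 50 h 27 min.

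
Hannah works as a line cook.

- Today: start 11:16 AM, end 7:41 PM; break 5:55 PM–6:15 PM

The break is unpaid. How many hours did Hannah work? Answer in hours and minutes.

Today: 11:16 AM–7:41 PM = 8 h 25 min; less 20 min break → 8 h 5 min

8 h 5 min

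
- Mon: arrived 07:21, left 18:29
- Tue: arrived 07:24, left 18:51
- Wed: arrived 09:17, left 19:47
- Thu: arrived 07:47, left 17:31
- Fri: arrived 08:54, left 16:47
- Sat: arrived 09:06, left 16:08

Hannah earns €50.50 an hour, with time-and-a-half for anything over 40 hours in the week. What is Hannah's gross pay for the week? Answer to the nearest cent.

€3363.30

Mon: 07:21–18:29 = 11 h 8 min
Tue: 07:24–18:51 = 11 h 27 min
Wed: 09:17–19:47 = 10 h 30 min
Thu: 07:47–17:31 = 9 h 44 min
Fri: 08:54–16:47 = 7 h 53 min
Sat: 09:06–16:08 = 7 h 2 min
Total worked: 57 h 44 min = 3464 min.
Regular 40 h 0 min = 2400 min at €50.50/h; overtime 17 h 44 min = 1064 min at €75.75/h.
Pay = (2400 × €50.50 + 1064 × €75.75) ÷ 60 = €3363.30.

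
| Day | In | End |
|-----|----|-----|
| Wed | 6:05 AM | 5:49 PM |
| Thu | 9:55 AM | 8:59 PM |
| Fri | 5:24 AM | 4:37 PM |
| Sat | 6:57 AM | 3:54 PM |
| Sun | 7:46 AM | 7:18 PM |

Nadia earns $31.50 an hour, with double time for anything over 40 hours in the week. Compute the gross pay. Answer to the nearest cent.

$2173.50

Wed: 6:05 AM–5:49 PM = 11 h 44 min
Thu: 9:55 AM–8:59 PM = 11 h 4 min
Fri: 5:24 AM–4:37 PM = 11 h 13 min
Sat: 6:57 AM–3:54 PM = 8 h 57 min
Sun: 7:46 AM–7:18 PM = 11 h 32 min
Total worked: 54 h 30 min = 3270 min.
Regular 40 h 0 min = 2400 min at $31.50/h; overtime 14 h 30 min = 870 min at $63.00/h.
Pay = (2400 × $31.50 + 870 × $63.00) ÷ 60 = $2173.50.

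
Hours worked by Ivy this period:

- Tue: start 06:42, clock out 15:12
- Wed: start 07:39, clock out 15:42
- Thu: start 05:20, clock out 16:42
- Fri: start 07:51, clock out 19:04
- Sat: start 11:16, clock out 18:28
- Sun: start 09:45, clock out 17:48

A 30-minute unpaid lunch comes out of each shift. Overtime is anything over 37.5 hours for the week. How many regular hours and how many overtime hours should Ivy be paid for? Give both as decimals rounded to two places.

Regular 37.50 hours, overtime 13.88 hours

Tue: 06:42–15:12 = 8 h 30 min; less 30 min break → 8 h 0 min
Wed: 07:39–15:42 = 8 h 3 min; less 30 min break → 7 h 33 min
Thu: 05:20–16:42 = 11 h 22 min; less 30 min break → 10 h 52 min
Fri: 07:51–19:04 = 11 h 13 min; less 30 min break → 10 h 43 min
Sat: 11:16–18:28 = 7 h 12 min; less 30 min break → 6 h 42 min
Sun: 09:45–17:48 = 8 h 3 min; less 30 min break → 7 h 33 min
Total worked: 51 h 23 min = 51.38 h.
Threshold 37.5 h → overtime 13 h 53 min, regular 37 h 30 min.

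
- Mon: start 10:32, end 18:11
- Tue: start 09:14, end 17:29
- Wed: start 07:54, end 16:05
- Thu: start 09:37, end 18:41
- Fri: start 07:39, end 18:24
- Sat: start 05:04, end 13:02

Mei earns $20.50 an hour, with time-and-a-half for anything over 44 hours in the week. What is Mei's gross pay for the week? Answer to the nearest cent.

Mon: 10:32–18:11 = 7 h 39 min
Tue: 09:14–17:29 = 8 h 15 min
Wed: 07:54–16:05 = 8 h 11 min
Thu: 09:37–18:41 = 9 h 4 min
Fri: 07:39–18:24 = 10 h 45 min
Sat: 05:04–13:02 = 7 h 58 min
Total worked: 51 h 52 min = 3112 min.
Regular 44 h 0 min = 2640 min at $20.50/h; overtime 7 h 52 min = 472 min at $30.75/h.
Pay = (2640 × $20.50 + 472 × $30.75) ÷ 60 = $1143.90.

$1143.90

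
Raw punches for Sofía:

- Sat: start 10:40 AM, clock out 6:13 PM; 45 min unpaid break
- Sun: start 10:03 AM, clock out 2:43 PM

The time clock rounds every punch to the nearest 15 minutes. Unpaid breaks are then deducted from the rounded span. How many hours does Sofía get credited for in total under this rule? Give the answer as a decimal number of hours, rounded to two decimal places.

11.50 hours

Sat: in 10:40 AM→10:45 AM, out 6:13 PM→6:15 PM; 7 h 30 min − 45 min = 6 h 45 min
Sun: in 10:03 AM→10:00 AM, out 2:43 PM→2:45 PM; 4 h 45 min
Total credited: 11 h 30 min.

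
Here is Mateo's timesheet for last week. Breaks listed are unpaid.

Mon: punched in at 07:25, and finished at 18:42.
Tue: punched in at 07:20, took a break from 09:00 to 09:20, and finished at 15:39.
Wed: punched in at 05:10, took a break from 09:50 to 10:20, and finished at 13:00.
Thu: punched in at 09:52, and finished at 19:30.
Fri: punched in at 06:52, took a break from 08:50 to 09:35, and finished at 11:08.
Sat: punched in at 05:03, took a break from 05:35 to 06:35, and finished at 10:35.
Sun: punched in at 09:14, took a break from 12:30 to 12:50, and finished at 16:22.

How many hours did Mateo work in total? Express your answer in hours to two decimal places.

51.08 hours

Mon: 07:25–18:42 = 11 h 17 min
Tue: 07:20–15:39 = 8 h 19 min; less 20 min break → 7 h 59 min
Wed: 05:10–13:00 = 7 h 50 min; less 30 min break → 7 h 20 min
Thu: 09:52–19:30 = 9 h 38 min
Fri: 06:52–11:08 = 4 h 16 min; less 45 min break → 3 h 31 min
Sat: 05:03–10:35 = 5 h 32 min; less 60 min break → 4 h 32 min
Sun: 09:14–16:22 = 7 h 8 min; less 20 min break → 6 h 48 min
Total: 11 h 17 min + 7 h 59 min + 7 h 20 min + 9 h 38 min + 3 h 31 min + 4 h 32 min + 6 h 48 min = 51 h 5 min.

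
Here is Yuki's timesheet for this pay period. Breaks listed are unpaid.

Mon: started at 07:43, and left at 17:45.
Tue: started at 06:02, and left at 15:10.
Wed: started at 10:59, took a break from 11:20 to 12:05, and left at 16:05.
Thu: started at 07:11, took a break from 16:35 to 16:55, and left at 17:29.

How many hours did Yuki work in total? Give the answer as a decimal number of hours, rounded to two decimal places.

Mon: 07:43–17:45 = 10 h 2 min
Tue: 06:02–15:10 = 9 h 8 min
Wed: 10:59–16:05 = 5 h 6 min; less 45 min break → 4 h 21 min
Thu: 07:11–17:29 = 10 h 18 min; less 20 min break → 9 h 58 min
Total: 10 h 2 min + 9 h 8 min + 4 h 21 min + 9 h 58 min = 33 h 29 min.

33.48 hours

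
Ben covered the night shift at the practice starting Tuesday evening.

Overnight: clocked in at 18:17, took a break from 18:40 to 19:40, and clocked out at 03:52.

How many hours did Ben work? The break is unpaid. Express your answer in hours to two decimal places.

8.58 hours

Overnight: 18:17 → midnight = 5 h 43 min; midnight → 03:52 = 3 h 52 min; span 9 h 35 min; less 60 min break → 8 h 35 min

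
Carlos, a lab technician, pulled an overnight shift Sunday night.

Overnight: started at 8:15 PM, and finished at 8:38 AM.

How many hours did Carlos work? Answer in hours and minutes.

Overnight: 8:15 PM → midnight = 3 h 45 min; midnight → 8:38 AM = 8 h 38 min; span 12 h 23 min

12 h 23 min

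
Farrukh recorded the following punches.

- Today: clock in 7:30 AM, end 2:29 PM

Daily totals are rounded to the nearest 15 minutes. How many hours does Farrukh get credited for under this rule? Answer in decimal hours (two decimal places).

Today: 7:30 AM–2:29 PM = 6 h 59 min → rounds to 7 h 0 min

7.00 hours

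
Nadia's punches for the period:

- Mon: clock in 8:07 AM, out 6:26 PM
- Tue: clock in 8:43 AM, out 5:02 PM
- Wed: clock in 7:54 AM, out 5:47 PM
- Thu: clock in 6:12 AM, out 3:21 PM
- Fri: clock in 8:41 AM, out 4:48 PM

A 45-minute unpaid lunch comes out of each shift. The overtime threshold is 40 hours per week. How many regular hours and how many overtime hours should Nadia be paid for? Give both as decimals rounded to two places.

Regular 40.00 hours, overtime 2.03 hours

Mon: 8:07 AM–6:26 PM = 10 h 19 min; less 45 min break → 9 h 34 min
Tue: 8:43 AM–5:02 PM = 8 h 19 min; less 45 min break → 7 h 34 min
Wed: 7:54 AM–5:47 PM = 9 h 53 min; less 45 min break → 9 h 8 min
Thu: 6:12 AM–3:21 PM = 9 h 9 min; less 45 min break → 8 h 24 min
Fri: 8:41 AM–4:48 PM = 8 h 7 min; less 45 min break → 7 h 22 min
Total worked: 42 h 2 min = 42.03 h.
Threshold 40 h → overtime 2 h 2 min, regular 40 h 0 min.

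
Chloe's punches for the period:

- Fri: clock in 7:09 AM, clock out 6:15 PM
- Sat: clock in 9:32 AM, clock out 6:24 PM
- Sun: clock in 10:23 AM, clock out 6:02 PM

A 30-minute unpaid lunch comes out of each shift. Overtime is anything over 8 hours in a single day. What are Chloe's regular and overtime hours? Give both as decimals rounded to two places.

Fri: 7:09 AM–6:15 PM = 11 h 6 min; less 30 min break → 10 h 36 min
Sat: 9:32 AM–6:24 PM = 8 h 52 min; less 30 min break → 8 h 22 min
Sun: 10:23 AM–6:02 PM = 7 h 39 min; less 30 min break → 7 h 9 min
Fri reg 8 h 0 min / OT 2 h 36 min; Sat reg 8 h 0 min / OT 0 h 22 min; Sun reg 7 h 9 min / OT 0 h 0 min.
Totals: regular 23 h 9 min, overtime 2 h 58 min.

Regular 23.15 hours, overtime 2.97 hours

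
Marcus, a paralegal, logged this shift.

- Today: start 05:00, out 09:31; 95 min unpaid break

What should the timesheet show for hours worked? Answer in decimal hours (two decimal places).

2.93 hours

Today: 05:00–09:31 = 4 h 31 min; less 95 min break → 2 h 56 min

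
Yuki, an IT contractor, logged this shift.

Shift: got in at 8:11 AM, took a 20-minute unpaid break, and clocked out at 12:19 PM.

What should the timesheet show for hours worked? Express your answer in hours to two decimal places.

Shift: 8:11 AM–12:19 PM = 4 h 8 min; less 20 min break → 3 h 48 min

3.80 hours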